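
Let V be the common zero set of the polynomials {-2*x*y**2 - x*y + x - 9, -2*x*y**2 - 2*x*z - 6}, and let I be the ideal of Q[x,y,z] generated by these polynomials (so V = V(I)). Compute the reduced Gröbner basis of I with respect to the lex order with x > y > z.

G = {x*y - 2*x*z - x + 3, x*z**2 + 5/4*x*z + 1/4*x - 3/4*y - 3/2*z, y**2 - y + 3*z + 1}

f_1 = -2*x*y**2 - x*y + x - 9, LT = x*y**2.
f_2 = -2*x*y**2 - 2*x*z - 6, LT = x*y**2.

S(f_1,f_2): lcm = x*y**2. S = 1/2*x*y - x*z - 1/2*x + 3/2.
  reduce S modulo (f_1, f_2):
  remainder 1/2*x*y - x*z - 1/2*x + 3/2 ≠ 0; add g_3 = 1/2*x*y - x*z - 1/2*x + 3/2 to the basis.

S(f_1,g_3): lcm = x*y**2. S = 2*x*y*z + 3/2*x*y - 1/2*x - 3*y + 9/2.
  reduce S modulo (f_1, f_2, g_3):
  remainder 4*x*z**2 + 5*x*z + x - 3*y - 6*z ≠ 0; add g_4 = 4*x*z**2 + 5*x*z + x - 3*y - 6*z to the basis.

S(f_1,g_4): lcm = x*y**2*z**2. S = -5/4*x*y**2*z - 1/4*x*y**2 + 1/2*x*y*z**2 - 1/2*x*z**2 + 3/4*y**3 + 3/2*y**2*z + 9/2*z**2.
  reduce S modulo (f_1, f_2, g_3, g_4):
  remainder 3/4*y**3 + 3/2*y**2*z + 3/4*y*z + 9/2*z**2 + 15/4*z + 3/4 ≠ 0; add g_5 = 3/4*y**3 + 3/2*y**2*z + 3/4*y*z + 9/2*z**2 + 15/4*z + 3/4 to the basis.

S(g_3,g_4): lcm = x*y*z**2. S = -5/4*x*y*z - 1/4*x*y - 2*x*z**3 - x*z**2 + 3/4*y**2 + 3/2*y*z + 3*z**2.
  reduce S modulo (f_1, f_2, g_3, g_4, g_5):
  remainder 3/4*y**2 - 3/4*y + 9/4*z + 3/4 ≠ 0; add g_6 = 3/4*y**2 - 3/4*y + 9/4*z + 3/4 to the basis.

The other S-polynomials (S(f_2,g_3), S(f_2,g_4), S(f_1,g_5), S(f_2,g_5), S(g_3,g_5), S(g_4,g_5), S(f_1,g_6), S(f_2,g_6), S(g_3,g_6), S(g_4,g_6), S(g_5,g_6)) all reduce to 0 modulo the current basis, so we have a Gröbner basis.
Inter-reduce: drop elements whose leading term is divisible by another's, tail-reduce, and make monic.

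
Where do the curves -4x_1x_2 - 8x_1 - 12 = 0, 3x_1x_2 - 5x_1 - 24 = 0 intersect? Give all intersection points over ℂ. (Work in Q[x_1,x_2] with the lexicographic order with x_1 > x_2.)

{(-3, -1)}

Compute a lex Gröbner basis by Buchberger's algorithm.
f_1 = -4x_1x_2 - 8x_1 - 12, LT = x_1x_2.
f_2 = 3x_1x_2 - 5x_1 - 24, LT = x_1x_2.

S(f_1,f_2): lcm = x_1x_2. S = 11/3x_1 + 11.
  leading term x_1: no divisor's leading term divides it; move 11/3x_1 to the remainder.
  leading term 1: no divisor's leading term divides it; move 11 to the remainder.
  remainder 11/3x_1 + 11 ≠ 0; add h_3 = 11/3x_1 + 11 to the basis.

S(f_1,h_3): lcm = x_1x_2. S = 2x_1 - 3x_2 + 3.
  leading term x_1: subtract (6/11)·h_3 from 2x_1 - 3x_2 + 3 → -3x_2 - 3
  leading term x_2: no divisor's leading term divides it; move -3x_2 to the remainder.
  leading term 1: no divisor's leading term divides it; move -3 to the remainder.
  remainder -3x_2 - 3 ≠ 0; add h_4 = -3x_2 - 3 to the basis.

The other S-polynomials (S(f_2,h_3), S(f_1,h_4), S(f_2,h_4), S(h_3,h_4)) all reduce to 0 modulo the current basis, so we have a Gröbner basis.
Inter-reduce: drop elements whose leading term is divisible by another's, tail-reduce, and make monic.
Reduced Gröbner basis: {x_1 + 3, x_2 + 1}.

A lex Gröbner basis eliminates variables successively. Here x_2 + 1 depends only on x_2, with roots {-1}; lifting each root through the earlier basis elements recovers the full solutions.
  x_2 = -1: the earlier basis element becomes x_1 + 3 = 0, giving x_1 = -3 — point (-3, -1).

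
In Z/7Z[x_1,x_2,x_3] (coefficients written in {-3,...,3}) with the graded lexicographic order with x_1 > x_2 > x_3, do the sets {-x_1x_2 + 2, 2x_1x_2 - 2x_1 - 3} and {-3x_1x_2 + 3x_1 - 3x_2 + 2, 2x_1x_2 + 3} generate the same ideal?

No, the ideals differ.

Equality of ideals is decidable: compute both reduced Gröbner bases (unique for the ordering) and check whether they agree.
Buchberger on the first generating set:
f_1 = -x_1x_2 + 2, LT = x_1x_2.
f_2 = 2x_1x_2 - 2x_1 - 3, LT = x_1x_2.

S(f_1,f_2): lcm = x_1x_2. S = x_1 + 3.
  leading term x_1: no divisor's leading term divides it; move x_1 to the remainder.
  leading term 1: no divisor's leading term divides it; move 3 to the remainder.
  remainder x_1 + 3 ≠ 0; add g_3 = x_1 + 3 to the basis.

S(f_1,g_3): lcm = x_1x_2. S = -3x_2 - 2.
  leading term x_2: no divisor's leading term divides it; move -3x_2 to the remainder.
  leading term 1: no divisor's leading term divides it; move -2 to the remainder.
  remainder -3x_2 - 2 ≠ 0; add g_4 = -3x_2 - 2 to the basis.

The other S-polynomials (S(f_2,g_3), S(f_1,g_4), S(f_2,g_4), S(g_3,g_4)) all reduce to 0 modulo the current basis, so we have a Gröbner basis.
Inter-reduce: drop elements whose leading term is divisible by another's, tail-reduce, and make monic.
Reduced Gröbner basis: {x_1 + 3, x_2 + 3}.

Buchberger on the second generating set:
h_1 = -3x_1x_2 + 3x_1 - 3x_2 + 2, LT = x_1x_2.
h_2 = 2x_1x_2 + 3, LT = x_1x_2.

S(h_1,h_2): lcm = x_1x_2. S = -x_1 + x_2 - 1.
  leading term x_1: no divisor's leading term divides it; move -x_1 to the remainder.
  leading term x_2: no divisor's leading term divides it; move x_2 to the remainder.
  leading term 1: no divisor's leading term divides it; move -1 to the remainder.
  remainder -x_1 + x_2 - 1 ≠ 0; add k_3 = -x_1 + x_2 - 1 to the basis.

S(h_1,k_3): lcm = x_1x_2. S = x_2^{2} - x_1 - 3.
  leading term x_2^{2}: no divisor's leading term divides it; move x_2^{2} to the remainder.
  leading term x_1: subtract (1)·k_3 from -x_1 - 3 → -x_2 - 2
  leading term x_2: no divisor's leading term divides it; move -x_2 to the remainder.
  leading term 1: no divisor's leading term divides it; move -2 to the remainder.
  remainder x_2^{2} - x_2 - 2 ≠ 0; add k_4 = x_2^{2} - x_2 - 2 to the basis.

The other S-polynomials (S(h_2,k_3), S(h_1,k_4), S(h_2,k_4), S(k_3,k_4)) all reduce to 0 modulo the current basis, so we have a Gröbner basis.
Inter-reduce: drop elements whose leading term is divisible by another's, tail-reduce, and make monic.
Reduced Gröbner basis: {x_2^{2} - x_2 - 2, x_1 - x_2 + 1}.

The bases are distinct; the ideals are different.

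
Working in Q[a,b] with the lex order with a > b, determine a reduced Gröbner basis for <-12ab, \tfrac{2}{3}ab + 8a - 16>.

G = {a - 2, b}

This is the nonlinear analogue of row-reducing a linear system.

f_1 = -12ab, LT = ab.
f_2 = \tfrac{2}{3}ab + 8a - 16, LT = ab.

S(f_1,f_2): lcm = ab. S = -12a + 24.
  reduce S modulo (f_1, f_2):
  remainder -12a + 24 ≠ 0; add g_3 = -12a + 24 to the basis.

S(f_1,g_3): lcm = ab. S = 2b.
  reduce S modulo (f_1, f_2, g_3):
  remainder 2b ≠ 0; add g_4 = 2b to the basis.

The other S-polynomials (S(f_2,g_3), S(f_1,g_4), S(f_2,g_4), S(g_3,g_4)) all reduce to 0 modulo the current basis, so we have a Gröbner basis.
Inter-reduce: drop elements whose leading term is divisible by another's, tail-reduce, and make monic.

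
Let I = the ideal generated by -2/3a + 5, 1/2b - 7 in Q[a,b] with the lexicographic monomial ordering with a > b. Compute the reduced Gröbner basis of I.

G = {a - 15/2, b - 14}

f_1 = -2/3a + 5, LT = a.
f_2 = 1/2b - 7, LT = b.

S(f_1,f_2): leading monomials are coprime, so the S-polynomial reduces to 0 (Buchberger's first criterion).
Every S-polynomial of the final basis reduces to 0, so we have a Gröbner basis.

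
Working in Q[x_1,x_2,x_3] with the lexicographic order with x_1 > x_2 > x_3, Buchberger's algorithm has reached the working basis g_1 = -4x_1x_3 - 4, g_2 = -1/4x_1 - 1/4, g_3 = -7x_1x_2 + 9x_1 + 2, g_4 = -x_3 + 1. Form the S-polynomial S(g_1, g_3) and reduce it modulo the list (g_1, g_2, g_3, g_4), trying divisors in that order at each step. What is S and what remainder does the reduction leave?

S(g_1, g_3) = 9/7x_1x_3 + x_2 + 2/7x_3; remainder on division = x_2 - 1.

lcm(LM(g_1), LM(g_3)) = x_1x_2x_3.
S = (lcm/LT(g_1))·g_1 − (lcm/LT(g_3))·g_3 = 9/7x_1x_3 + x_2 + 2/7x_3.
Reduce S modulo (g_1, g_2, g_3, g_4) in that order:
  leading term x_1x_3: subtract (-9/28)·g_1 from 9/7x_1x_3 + x_2 + 2/7x_3 → x_2 + 2/7x_3 - 9/7
  leading term x_2: no divisor's leading term divides it; move x_2 to the remainder.
  leading term x_3: subtract (-2/7)·g_4 from 2/7x_3 - 9/7 → -1
  leading term 1: no divisor's leading term divides it; move -1 to the remainder.
The remainder x_2 - 1 is nonzero, so it would be added as the next basis element.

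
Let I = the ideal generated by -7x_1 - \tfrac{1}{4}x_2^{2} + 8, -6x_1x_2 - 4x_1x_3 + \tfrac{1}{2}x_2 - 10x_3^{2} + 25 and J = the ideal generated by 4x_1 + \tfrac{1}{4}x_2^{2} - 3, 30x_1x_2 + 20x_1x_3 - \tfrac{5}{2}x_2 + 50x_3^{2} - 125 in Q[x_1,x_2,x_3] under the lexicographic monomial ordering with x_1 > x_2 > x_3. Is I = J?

Equality of ideals is decidable: compute both reduced Gröbner bases (unique for the ordering) and check whether they agree.
Buchberger on the first generating set:
f_1 = -7x_1 - \tfrac{1}{4}x_2^{2} + 8, LT = x_1.
f_2 = -6x_1x_2 - 4x_1x_3 + \tfrac{1}{2}x_2 - 10x_3^{2} + 25, LT = x_1x_2.

S(f_1,f_2): lcm = x_1x_2. S = -\tfrac{2}{3}x_1x_3 + \tfrac{1}{28}x_2^{3} - \tfrac{89}{84}x_2 - \tfrac{5}{3}x_3^{2} + \tfrac{25}{6}.
  reduce S modulo (f_1, f_2):
  remainder \tfrac{1}{28}x_2^{3} + \tfrac{1}{42}x_2^{2}x_3 - \tfrac{89}{84}x_2 - \tfrac{5}{3}x_3^{2} - \tfrac{16}{21}x_3 + \tfrac{25}{6} ≠ 0; add g_3 = \tfrac{1}{28}x_2^{3} + \tfrac{1}{42}x_2^{2}x_3 - \tfrac{89}{84}x_2 - \tfrac{5}{3}x_3^{2} - \tfrac{16}{21}x_3 + \tfrac{25}{6} to the basis.

The other S-polynomials (S(f_1,g_3), S(f_2,g_3)) all reduce to 0 modulo the current basis, so we have a Gröbner basis.
Inter-reduce: drop elements whose leading term is divisible by another's, tail-reduce, and make monic.
Reduced Gröbner basis: {x_1 + \tfrac{1}{28}x_2^{2} - \tfrac{8}{7}, x_2^{3} + \tfrac{2}{3}x_2^{2}x_3 - \tfrac{89}{3}x_2 - \tfrac{140}{3}x_3^{2} - \tfrac{64}{3}x_3 + \tfrac{350}{3}}.

Buchberger on the second generating set:
h_1 = 4x_1 + \tfrac{1}{4}x_2^{2} - 3, LT = x_1.
h_2 = 30x_1x_2 + 20x_1x_3 - \tfrac{5}{2}x_2 + 50x_3^{2} - 125, LT = x_1x_2.

S(h_1,h_2): lcm = x_1x_2. S = -\tfrac{2}{3}x_1x_3 + \tfrac{1}{16}x_2^{3} - \tfrac{2}{3}x_2 - \tfrac{5}{3}x_3^{2} + \tfrac{25}{6}.
  reduce S modulo (h_1, h_2):
  remainder \tfrac{1}{16}x_2^{3} + \tfrac{1}{24}x_2^{2}x_3 - \tfrac{2}{3}x_2 - \tfrac{5}{3}x_3^{2} - \tfrac{1}{2}x_3 + \tfrac{25}{6} ≠ 0; add k_3 = \tfrac{1}{16}x_2^{3} + \tfrac{1}{24}x_2^{2}x_3 - \tfrac{2}{3}x_2 - \tfrac{5}{3}x_3^{2} - \tfrac{1}{2}x_3 + \tfrac{25}{6} to the basis.

The other S-polynomials (S(h_1,k_3), S(h_2,k_3)) all reduce to 0 modulo the current basis, so we have a Gröbner basis.
Inter-reduce: drop elements whose leading term is divisible by another's, tail-reduce, and make monic.
Reduced Gröbner basis: {x_1 + \tfrac{1}{16}x_2^{2} - \tfrac{3}{4}, x_2^{3} + \tfrac{2}{3}x_2^{2}x_3 - \tfrac{32}{3}x_2 - \tfrac{80}{3}x_3^{2} - 8x_3 + \tfrac{200}{3}}.

Since the reduced bases disagree, the two ideals are not the same.
The same test decides containment: I ⊆ J iff every generator of I reduces to 0 modulo a Gröbner basis of J.

No, the ideals differ.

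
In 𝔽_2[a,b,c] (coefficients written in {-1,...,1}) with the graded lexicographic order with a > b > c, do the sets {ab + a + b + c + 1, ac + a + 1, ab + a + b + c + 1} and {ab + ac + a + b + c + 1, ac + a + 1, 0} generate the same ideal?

No, the ideals differ.

Two ideals are equal iff their reduced Gröbner bases coincide (the reduced basis is unique for a fixed ordering).
Buchberger on the first generating set:
f_1 = ab + a + b + c + 1, LT = ab.
f_2 = ac + a + 1, LT = ac.
f_3 = ab + a + b + c + 1, LT = ab.

S(f_1,f_2): lcm = abc. S = ab + ac + bc + c² + b + c.
  leading term ab: subtract (1)·f_1 from ab + ac + bc + c² + b + c → ac + bc + c² + a + 1
  leading term ac: subtract (1)·f_2 from ac + bc + c² + a + 1 → bc + c²
  leading term bc: no divisor's leading term divides it; move bc to the remainder.
  leading term c²: no divisor's leading term divides it; move c² to the remainder.
  remainder bc + c² ≠ 0; add g_4 = bc + c² to the basis.

The other S-polynomials (S(f_1,f_3), S(f_2,f_3), S(f_1,g_4), S(f_2,g_4), S(f_3,g_4)) all reduce to 0 modulo the current basis, so we have a Gröbner basis.
Inter-reduce: drop elements whose leading term is divisible by another's, tail-reduce, and make monic.
Reduced Gröbner basis: {ab + a + b + c + 1, ac + a + 1, bc + c²}.

Buchberger on the second generating set:
h_1 = ab + ac + a + b + c + 1, LT = ab.
h_2 = ac + a + 1, LT = ac.

S(h_1,h_2): lcm = abc. S = ac² + ab + ac + bc + c² + b + c.
  leading term ac²: subtract (c)·h_2 from ac² + ab + ac + bc + c² + b + c → ab + bc + c² + b
  leading term ab: subtract (1)·h_1 from ab + bc + c² + b → ac + bc + c² + a + c + 1
  leading term ac: subtract (1)·h_2 from ac + bc + c² + a + c + 1 → bc + c² + c
  leading term bc: no divisor's leading term divides it; move bc to the remainder.
  leading term c²: no divisor's leading term divides it; move c² to the remainder.
  leading term c: no divisor's leading term divides it; move c to the remainder.
  remainder bc + c² + c ≠ 0; add k_3 = bc + c² + c to the basis.

The other S-polynomials (S(h_1,k_3), S(h_2,k_3)) all reduce to 0 modulo the current basis, so we have a Gröbner basis.
Inter-reduce: drop elements whose leading term is divisible by another's, tail-reduce, and make monic.
Reduced Gröbner basis: {ab + b + c, ac + a + 1, bc + c² + c}.

Since the reduced bases disagree, the two ideals are not the same.
The choice of monomial ordering does not affect the verdict — as long as both bases are computed under the same ordering, their equality decides ideal equality.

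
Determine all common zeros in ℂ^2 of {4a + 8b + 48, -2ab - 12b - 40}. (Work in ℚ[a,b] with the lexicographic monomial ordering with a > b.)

{(-2, -5), (-16, 2)}

Compute a lex Gröbner basis by Buchberger's algorithm.
f_1 = 4a + 8b + 48, LT = a.
f_2 = -2ab - 12b - 40, LT = ab.

S(f_1,f_2): lcm = ab. S = 2b² + 6b - 20.
  leading term b²: no divisor's leading term divides it; move 2b² to the remainder.
  leading term b: no divisor's leading term divides it; move 6b to the remainder.
  leading term 1: no divisor's leading term divides it; move -20 to the remainder.
  remainder 2b² + 6b - 20 ≠ 0; add h_3 = 2b² + 6b - 20 to the basis.

The other S-polynomials (S(f_1,h_3), S(f_2,h_3)) all reduce to 0 modulo the current basis, so we have a Gröbner basis.
Inter-reduce: drop elements whose leading term is divisible by another's, tail-reduce, and make monic.
Reduced Gröbner basis: {a + 2b + 12, b² + 3b - 10}.

Elimination: the polynomial b² + 3b - 10 lies in the elimination ideal for b, so b ∈ {-5, 2}. For each such b, the remaining basis elements (now univariate) give the rest of the solution.
  b = -5: the earlier basis element becomes a + 2 = 0, giving a = -2 — point (-2, -5).
  b = 2: the earlier basis element becomes a + 16 = 0, giving a = -16 — point (-16, 2).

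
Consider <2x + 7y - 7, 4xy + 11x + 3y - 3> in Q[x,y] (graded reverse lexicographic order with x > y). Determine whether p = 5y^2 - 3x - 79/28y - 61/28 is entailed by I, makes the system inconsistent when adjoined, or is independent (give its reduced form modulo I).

5y^2 - 3x - 79/28y - 61/28 lies in I (it reduces to 0).

First compute the reduced Gröbner basis of I by Buchberger's algorithm.
f_1 = 2x + 7y - 7, LT = x.
f_2 = 4xy + 11x + 3y - 3, LT = xy.

S(f_1,f_2): lcm = xy. S = 7/2y^2 - 11/4x - 17/4y + 3/4.
  leading term y^2: no divisor's leading term divides it; move 7/2y^2 to the remainder.
  leading term x: subtract (-11/8)·f_1 from -11/4x - 17/4y + 3/4 → 43/8y - 71/8
  leading term y: no divisor's leading term divides it; move 43/8y to the remainder.
  leading term 1: no divisor's leading term divides it; move -71/8 to the remainder.
  remainder 7/2y^2 + 43/8y - 71/8 ≠ 0; add h_3 = 7/2y^2 + 43/8y - 71/8 to the basis.

The other S-polynomials (S(f_1,h_3), S(f_2,h_3)) all reduce to 0 modulo the current basis, so we have a Gröbner basis.
Inter-reduce: drop elements whose leading term is divisible by another's, tail-reduce, and make monic.
Reduced Gröbner basis: {y^2 + 43/28y - 71/28, x + 7/2y - 7/2}.
Label its elements g_1 = y^2 + 43/28y - 71/28, g_2 = x + 7/2y - 7/2.

Reduce p = 5y^2 - 3x - 79/28y - 61/28 modulo G:
  leading term y^2: subtract (5)·g_1 from 5y^2 - 3x - 79/28y - 61/28 → -3x - 21/2y + 21/2
  leading term x: subtract (-3)·g_2 from -3x - 21/2y + 21/2 → 0
  normal form = 0.
Since the normal form is 0, p ∈ I.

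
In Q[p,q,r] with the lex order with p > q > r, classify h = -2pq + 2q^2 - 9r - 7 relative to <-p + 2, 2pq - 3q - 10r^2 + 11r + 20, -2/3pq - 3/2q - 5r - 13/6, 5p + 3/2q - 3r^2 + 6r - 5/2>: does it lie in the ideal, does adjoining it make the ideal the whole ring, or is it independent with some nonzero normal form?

-2pq + 2q^2 - 9r - 7 lies in I (it reduces to 0).

First compute the reduced Gröbner basis of I by Buchberger's algorithm.
f_1 = -p + 2, LT = p.
f_2 = 2pq - 3q - 10r^2 + 11r + 20, LT = pq.
f_3 = -2/3pq - 3/2q - 5r - 13/6, LT = pq.
f_4 = 5p + 3/2q - 3r^2 + 6r - 5/2, LT = p.

S(f_1,f_2): lcm = pq. S = -1/2q + 5r^2 - 11/2r - 10.
  leading term q: no divisor's leading term divides it; move -1/2q to the remainder.
  leading term r^2: no divisor's leading term divides it; move 5r^2 to the remainder.
  leading term r: no divisor's leading term divides it; move -11/2r to the remainder.
  leading term 1: no divisor's leading term divides it; move -10 to the remainder.
  remainder -1/2q + 5r^2 - 11/2r - 10 ≠ 0; add k_5 = -1/2q + 5r^2 - 11/2r - 10 to the basis.

S(f_1,f_3): lcm = pq. S = -17/4q - 15/2r - 13/4.
  leading term q: subtract (17/2)·k_5 from -17/4q - 15/2r - 13/4 → -85/2r^2 + 157/4r + 327/4
  leading term r^2: no divisor's leading term divides it; move -85/2r^2 to the remainder.
  leading term r: no divisor's leading term divides it; move 157/4r to the remainder.
  leading term 1: no divisor's leading term divides it; move 327/4 to the remainder.
  remainder -85/2r^2 + 157/4r + 327/4 ≠ 0; add k_6 = -85/2r^2 + 157/4r + 327/4 to the basis.

S(f_1,f_4): lcm = p. S = -3/10q + 3/5r^2 - 6/5r - 3/2.
  leading term q: subtract (3/5)·k_5 from -3/10q + 3/5r^2 - 6/5r - 3/2 → -12/5r^2 + 21/10r + 9/2
  leading term r^2: subtract (24/425)·k_6 from -12/5r^2 + 21/10r + 9/2 → -99/850r - 99/850
  leading term r: no divisor's leading term divides it; move -99/850r to the remainder.
  leading term 1: no divisor's leading term divides it; move -99/850 to the remainder.
  remainder -99/850r - 99/850 ≠ 0; add k_7 = -99/850r - 99/850 to the basis.

The other S-polynomials (S(f_2,f_3), S(f_2,f_4), S(f_3,f_4), S(f_1,k_5), S(f_2,k_5), S(f_3,k_5), S(f_4,k_5), S(f_1,k_6), S(f_2,k_6), S(f_3,k_6), S(f_4,k_6), S(k_5,k_6), S(f_1,k_7), S(f_2,k_7), S(f_3,k_7), S(f_4,k_7), S(k_5,k_7), S(k_6,k_7)) all reduce to 0 modulo the current basis, so we have a Gröbner basis.
Inter-reduce: drop elements whose leading term is divisible by another's, tail-reduce, and make monic.
Reduced Gröbner basis: {p - 2, q - 1, r + 1}.
Label its elements g_1 = p - 2, g_2 = q - 1, g_3 = r + 1.

Reduce h = -2pq + 2q^2 - 9r - 7 modulo G:
  leading term pq: subtract (-2q)·g_1 from -2pq + 2q^2 - 9r - 7 → 2q^2 - 4q - 9r - 7
  leading term q^2: subtract (2q)·g_2 from 2q^2 - 4q - 9r - 7 → -2q - 9r - 7
  leading term q: subtract (-2)·g_2 from -2q - 9r - 7 → -9r - 9
  leading term r: subtract (-9)·g_3 from -9r - 9 → 0
  normal form = 0.
Since the normal form is 0, h ∈ I.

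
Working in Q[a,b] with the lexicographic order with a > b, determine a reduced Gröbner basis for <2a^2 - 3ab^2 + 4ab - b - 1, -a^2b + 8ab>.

f_1 = 2a^2 - 3ab^2 + 4ab - b - 1, LT = a^2.
f_2 = -a^2b + 8ab, LT = a^2b.

S(f_1,f_2): lcm = a^2b. S = -3/2ab^3 + 2ab^2 + 8ab - 1/2b^2 - 1/2b.
  reduce S modulo (f_1, f_2):
  remainder -3/2ab^3 + 2ab^2 + 8ab - 1/2b^2 - 1/2b ≠ 0; add g_3 = -3/2ab^3 + 2ab^2 + 8ab - 1/2b^2 - 1/2b to the basis.

S(f_1,g_3): lcm = a^2b^3. S = 4/3a^2b^2 + 16/3a^2b - 3/2ab^5 + 2ab^4 - 1/3ab^2 - 1/3ab - 1/2b^4 - 1/2b^3.
  reduce S modulo (f_1, f_2, g_3):
  remainder -1/3ab^2 - 1/3ab + 8/3b^2 + 8/3b ≠ 0; add g_4 = -1/3ab^2 - 1/3ab + 8/3b^2 + 8/3b to the basis.

S(g_3,g_4): lcm = ab^3. S = -7/3ab^2 - 16/3ab + 8b^3 + 25/3b^2 + 1/3b.
  reduce S modulo (f_1, f_2, g_3, g_4):
  remainder -3ab + 8b^3 - 31/3b^2 - 55/3b ≠ 0; add g_5 = -3ab + 8b^3 - 31/3b^2 - 55/3b to the basis.

S(g_3,g_5): lcm = ab^3. S = -4/3ab^2 - 16/3ab + 8/3b^5 - 31/9b^4 - 55/9b^3 + 1/3b^2 + 1/3b.
  reduce S modulo (f_1, f_2, g_3, g_4, g_5):
  remainder 8/3b^5 - 31/9b^4 - 151/9b^3 + 31/9b^2 + 127/9b ≠ 0; add g_6 = 8/3b^5 - 31/9b^4 - 151/9b^3 + 31/9b^2 + 127/9b to the basis.

S(g_4,g_5): lcm = ab^2. S = ab + 8/3b^4 - 31/9b^3 - 127/9b^2 - 8b.
  reduce S modulo (f_1, f_2, g_3, g_4, g_5, g_6):
  remainder 8/3b^4 - 7/9b^3 - 158/9b^2 - 127/9b ≠ 0; add g_7 = 8/3b^4 - 7/9b^3 - 158/9b^2 - 127/9b to the basis.

The other S-polynomials (S(f_2,g_3), S(f_1,g_4), S(f_2,g_4), S(f_1,g_5), S(f_2,g_5), S(f_1,g_6), S(f_2,g_6), S(g_3,g_6), S(g_4,g_6), S(g_5,g_6), S(f_1,g_7), S(f_2,g_7), S(g_3,g_7), S(g_4,g_7), S(g_5,g_7), S(g_6,g_7)) all reduce to 0 modulo the current basis, so we have a Gröbner basis.
Inter-reduce: drop elements whose leading term is divisible by another's, tail-reduce, and make monic.

G = {a^2 + 28/3b^3 - 433/18b^2 - 305/9b - 1/2, ab - 8/3b^3 + 31/9b^2 + 55/9b, b^4 - 7/24b^3 - 79/12b^2 - 127/24b}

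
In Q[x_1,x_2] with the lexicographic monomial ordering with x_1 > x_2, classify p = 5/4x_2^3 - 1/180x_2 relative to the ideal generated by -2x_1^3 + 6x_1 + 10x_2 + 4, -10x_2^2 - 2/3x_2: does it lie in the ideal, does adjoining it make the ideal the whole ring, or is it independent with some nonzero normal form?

5/4x_2^3 - 1/180x_2 lies in I (it reduces to 0).

First compute the reduced Gröbner basis of I by Buchberger's algorithm.
f_1 = -2x_1^3 + 6x_1 + 10x_2 + 4, LT = x_1^3.
f_2 = -10x_2^2 - 2/3x_2, LT = x_2^2.

The S-polynomials (S(f_1,f_2)) all reduce to 0 modulo the current basis, so we have a Gröbner basis.
Inter-reduce: drop elements whose leading term is divisible by another's, tail-reduce, and make monic.
Reduced Gröbner basis: {x_1^3 - 3x_1 - 5x_2 - 2, x_2^2 + 1/15x_2}.
Label its elements g_1 = x_1^3 - 3x_1 - 5x_2 - 2, g_2 = x_2^2 + 1/15x_2.

Reduce p = 5/4x_2^3 - 1/180x_2 modulo G:
  leading term x_2^3: subtract (5/4x_2)·g_2 from 5/4x_2^3 - 1/180x_2 → -1/12x_2^2 - 1/180x_2
  leading term x_2^2: subtract (-1/12)·g_2 from -1/12x_2^2 - 1/180x_2 → 0
  normal form = 0.
Since the normal form is 0, p ∈ I.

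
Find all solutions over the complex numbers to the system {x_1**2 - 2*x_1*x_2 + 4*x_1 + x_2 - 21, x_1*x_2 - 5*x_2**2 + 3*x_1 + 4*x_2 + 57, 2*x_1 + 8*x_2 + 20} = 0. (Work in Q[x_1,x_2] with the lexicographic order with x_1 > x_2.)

Compute a lex Gröbner basis by Buchberger's algorithm.
f_1 = x_1**2 - 2*x_1*x_2 + 4*x_1 + x_2 - 21, LT = x_1**2.
f_2 = x_1*x_2 + 3*x_1 - 5*x_2**2 + 4*x_2 + 57, LT = x_1*x_2.
f_3 = 2*x_1 + 8*x_2 + 20, LT = x_1.

S(f_1,f_2): lcm = x_1**2*x_2. S = -3*x_1**2 + 3*x_1*x_2**2 - 57*x_1 + x_2**2 - 21*x_2.
  leading term x_1**2: subtract (-3)·f_1 from -3*x_1**2 + 3*x_1*x_2**2 - 57*x_1 + x_2**2 - 21*x_2 → 3*x_1*x_2**2 - 6*x_1*x_2 - 45*x_1 + x_2**2 - 18*x_2 - 63
  leading term x_1*x_2**2: subtract (3*x_2)·f_2 from 3*x_1*x_2**2 - 6*x_1*x_2 - 45*x_1 + x_2**2 - 18*x_2 - 63 → -15*x_1*x_2 - 45*x_1 + 15*x_2**3 - 11*x_2**2 - 189*x_2 - 63
  leading term x_1*x_2: subtract (-15)·f_2 from -15*x_1*x_2 - 45*x_1 + 15*x_2**3 - 11*x_2**2 - 189*x_2 - 63 → 15*x_2**3 - 86*x_2**2 - 129*x_2 + 792
  leading term x_2**3: no divisor's leading term divides it; move 15*x_2**3 to the remainder.
  leading term x_2**2: no divisor's leading term divides it; move -86*x_2**2 to the remainder.
  leading term x_2: no divisor's leading term divides it; move -129*x_2 to the remainder.
  leading term 1: no divisor's leading term divides it; move 792 to the remainder.
  remainder 15*x_2**3 - 86*x_2**2 - 129*x_2 + 792 ≠ 0; add h_4 = 15*x_2**3 - 86*x_2**2 - 129*x_2 + 792 to the basis.

S(f_1,f_3): lcm = x_1**2. S = -6*x_1*x_2 - 6*x_1 + x_2 - 21.
  leading term x_1*x_2: subtract (-6)·f_2 from -6*x_1*x_2 - 6*x_1 + x_2 - 21 → 12*x_1 - 30*x_2**2 + 25*x_2 + 321
  leading term x_1: subtract (6)·f_3 from 12*x_1 - 30*x_2**2 + 25*x_2 + 321 → -30*x_2**2 - 23*x_2 + 201
  leading term x_2**2: no divisor's leading term divides it; move -30*x_2**2 to the remainder.
  leading term x_2: no divisor's leading term divides it; move -23*x_2 to the remainder.
  leading term 1: no divisor's leading term divides it; move 201 to the remainder.
  remainder -30*x_2**2 - 23*x_2 + 201 ≠ 0; add h_5 = -30*x_2**2 - 23*x_2 + 201 to the basis.

S(f_2,f_3): lcm = x_1*x_2. S = 3*x_1 - 9*x_2**2 - 6*x_2 + 57.
  leading term x_1: subtract (3/2)·f_3 from 3*x_1 - 9*x_2**2 - 6*x_2 + 57 → -9*x_2**2 - 18*x_2 + 27
  leading term x_2**2: subtract (3/10)·h_5 from -9*x_2**2 - 18*x_2 + 27 → -111/10*x_2 - 333/10
  leading term x_2: no divisor's leading term divides it; move -111/10*x_2 to the remainder.
  leading term 1: no divisor's leading term divides it; move -333/10 to the remainder.
  remainder -111/10*x_2 - 333/10 ≠ 0; add h_6 = -111/10*x_2 - 333/10 to the basis.

The other S-polynomials (S(f_1,h_4), S(f_2,h_4), S(f_3,h_4), S(f_1,h_5), S(f_2,h_5), S(f_3,h_5), S(h_4,h_5), S(f_1,h_6), S(f_2,h_6), S(f_3,h_6), S(h_4,h_6), S(h_5,h_6)) all reduce to 0 modulo the current basis, so we have a Gröbner basis.
Inter-reduce: drop elements whose leading term is divisible by another's, tail-reduce, and make monic.
Reduced Gröbner basis: {x_1 - 2, x_2 + 3}.

The lex basis is triangular: the last element involves only x_2. Solving x_2 + 3 = 0 gives x_2 ∈ {-3}; substituting each value into the earlier elements determines the remaining variables.
  x_2 = -3: the earlier basis element becomes x_1 - 2 = 0, giving x_1 = 2 — point (2, -3).
Substituting each solution back into the original system confirms all equations vanish.

{(2, -3)}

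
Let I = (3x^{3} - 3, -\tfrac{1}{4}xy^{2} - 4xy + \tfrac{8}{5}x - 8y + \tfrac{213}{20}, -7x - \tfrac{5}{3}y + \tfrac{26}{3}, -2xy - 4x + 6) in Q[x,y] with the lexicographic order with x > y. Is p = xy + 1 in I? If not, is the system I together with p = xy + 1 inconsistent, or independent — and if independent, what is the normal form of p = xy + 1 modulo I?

First compute the reduced Gröbner basis of I by Buchberger's algorithm.
f_1 = 3x^{3} - 3, LT = x^{3}.
f_2 = -\tfrac{1}{4}xy^{2} - 4xy + \tfrac{8}{5}x - 8y + \tfrac{213}{20}, LT = xy^{2}.
f_3 = -7x - \tfrac{5}{3}y + \tfrac{26}{3}, LT = x.
f_4 = -2xy - 4x + 6, LT = xy.

S(f_1,f_2): lcm = x^{3}y^{2}. S = -16x^{3}y + \tfrac{32}{5}x^{3} - 32x^{2}y + \tfrac{213}{5}x^{2} - y^{2}.
  leading term x^{3}y: subtract (-\tfrac{16}{3}y)·f_1 from -16x^{3}y + \tfrac{32}{5}x^{3} - 32x^{2}y + \tfrac{213}{5}x^{2} - y^{2} → \tfrac{32}{5}x^{3} - 32x^{2}y + \tfrac{213}{5}x^{2} - y^{2} - 16y
  leading term x^{3}: subtract (\tfrac{32}{15})·f_1 from \tfrac{32}{5}x^{3} - 32x^{2}y + \tfrac{213}{5}x^{2} - y^{2} - 16y → -32x^{2}y + \tfrac{213}{5}x^{2} - y^{2} - 16y + \tfrac{32}{5}
  leading term x^{2}y: subtract (\tfrac{32}{7}xy)·f_3 from -32x^{2}y + \tfrac{213}{5}x^{2} - y^{2} - 16y + \tfrac{32}{5} → \tfrac{213}{5}x^{2} + \tfrac{160}{21}xy^{2} - \tfrac{832}{21}xy - y^{2} - 16y + \tfrac{32}{5}
  leading term x^{2}: subtract (-\tfrac{213}{35}x)·f_3 from \tfrac{213}{5}x^{2} + \tfrac{160}{21}xy^{2} - \tfrac{832}{21}xy - y^{2} - 16y + \tfrac{32}{5} → \tfrac{160}{21}xy^{2} - \tfrac{1045}{21}xy + \tfrac{1846}{35}x - y^{2} - 16y + \tfrac{32}{5}
  leading term xy^{2}: subtract (-\tfrac{640}{21})·f_2 from \tfrac{160}{21}xy^{2} - \tfrac{1045}{21}xy + \tfrac{1846}{35}x - y^{2} - 16y + \tfrac{32}{5} → -\tfrac{515}{3}xy + \tfrac{10658}{105}x - y^{2} - \tfrac{5456}{21}y + \tfrac{11584}{35}
  leading term xy: subtract (\tfrac{515}{21}y)·f_3 from -\tfrac{515}{3}xy + \tfrac{10658}{105}x - y^{2} - \tfrac{5456}{21}y + \tfrac{11584}{35} → \tfrac{10658}{105}x + \tfrac{2512}{63}y^{2} - \tfrac{29758}{63}y + \tfrac{11584}{35}
  leading term x: subtract (-\tfrac{10658}{735})·f_3 from \tfrac{10658}{105}x + \tfrac{2512}{63}y^{2} - \tfrac{29758}{63}y + \tfrac{11584}{35} → \tfrac{2512}{63}y^{2} - \tfrac{72988}{147}y + \tfrac{201380}{441}
  leading term y^{2}: no divisor's leading term divides it; move \tfrac{2512}{63}y^{2} to the remainder.
  leading term y: no divisor's leading term divides it; move -\tfrac{72988}{147}y to the remainder.
  leading term 1: no divisor's leading term divides it; move \tfrac{201380}{441} to the remainder.
  remainder \tfrac{2512}{63}y^{2} - \tfrac{72988}{147}y + \tfrac{201380}{441} ≠ 0; add h_5 = \tfrac{2512}{63}y^{2} - \tfrac{72988}{147}y + \tfrac{201380}{441} to the basis.

S(f_1,f_3): lcm = x^{3}. S = -\tfrac{5}{21}x^{2}y + \tfrac{26}{21}x^{2} - 1.
  leading term x^{2}y: subtract (\tfrac{5}{147}xy)·f_3 from -\tfrac{5}{21}x^{2}y + \tfrac{26}{21}x^{2} - 1 → \tfrac{26}{21}x^{2} + \tfrac{25}{441}xy^{2} - \tfrac{130}{441}xy - 1
  leading term x^{2}: subtract (-\tfrac{26}{147}x)·f_3 from \tfrac{26}{21}x^{2} + \tfrac{25}{441}xy^{2} - \tfrac{130}{441}xy - 1 → \tfrac{25}{441}xy^{2} - \tfrac{260}{441}xy + \tfrac{676}{441}x - 1
  leading term xy^{2}: subtract (-\tfrac{100}{441})·f_2 from \tfrac{25}{441}xy^{2} - \tfrac{260}{441}xy + \tfrac{676}{441}x - 1 → -\tfrac{220}{147}xy + \tfrac{836}{441}x - \tfrac{800}{441}y + \tfrac{208}{147}
  leading term xy: subtract (\tfrac{220}{1029}y)·f_3 from -\tfrac{220}{147}xy + \tfrac{836}{441}x - \tfrac{800}{441}y + \tfrac{208}{147} → \tfrac{836}{441}x + \tfrac{1100}{3087}y^{2} - \tfrac{11320}{3087}y + \tfrac{208}{147}
  leading term x: subtract (-\tfrac{836}{3087})·f_3 from \tfrac{836}{441}x + \tfrac{1100}{3087}y^{2} - \tfrac{11320}{3087}y + \tfrac{208}{147} → \tfrac{1100}{3087}y^{2} - \tfrac{38140}{9261}y + \tfrac{34840}{9261}
  leading term y^{2}: subtract (\tfrac{275}{30772})·h_5 from \tfrac{1100}{3087}y^{2} - \tfrac{38140}{9261}y + \tfrac{34840}{9261} → \tfrac{3245465}{10177839}y - \tfrac{3245465}{10177839}
  leading term y: no divisor's leading term divides it; move \tfrac{3245465}{10177839}y to the remainder.
  leading term 1: no divisor's leading term divides it; move -\tfrac{3245465}{10177839} to the remainder.
  remainder \tfrac{3245465}{10177839}y - \tfrac{3245465}{10177839} ≠ 0; add h_6 = \tfrac{3245465}{10177839}y - \tfrac{3245465}{10177839} to the basis.

The other S-polynomials (S(f_1,f_4), S(f_2,f_3), S(f_2,f_4), S(f_3,f_4), S(f_1,h_5), S(f_2,h_5), S(f_3,h_5), S(f_4,h_5), S(f_1,h_6), S(f_2,h_6), S(f_3,h_6), S(f_4,h_6), S(h_5,h_6)) all reduce to 0 modulo the current basis, so we have a Gröbner basis.
Inter-reduce: drop elements whose leading term is divisible by another's, tail-reduce, and make monic.
Reduced Gröbner basis: {x - 1, y - 1}.
Label its elements g_1 = x - 1, g_2 = y - 1.

Reduce p = xy + 1 modulo G:
  leading term xy: subtract (y)·g_1 from xy + 1 → y + 1
  leading term y: subtract (1)·g_2 from y + 1 → 2
  leading term 1: no divisor's leading term divides it; move 2 to the remainder.
  normal form = 2.
The normal form is nonzero, so p ∉ I. Since p minus its normal form lies in I, I + (p) = I + (r) where r = 2; decide whether this ideal is the whole ring.
Here r = 2 is a nonzero constant, hence a unit: 1 ∈ I + (p), the Gröbner basis of I + (p) is {1}, and the enlarged system has no common solution — adjoining p is inconsistent.

Adjoining xy + 1 makes the ideal the whole ring: the system is inconsistent.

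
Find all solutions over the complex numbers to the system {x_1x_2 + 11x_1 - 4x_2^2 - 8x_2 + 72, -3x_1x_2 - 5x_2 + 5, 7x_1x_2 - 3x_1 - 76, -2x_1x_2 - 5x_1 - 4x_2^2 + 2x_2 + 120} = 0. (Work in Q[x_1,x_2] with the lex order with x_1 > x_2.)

{(-2, -5)}

Compute a lex Gröbner basis by Buchberger's algorithm.
f_1 = x_1x_2 + 11x_1 - 4x_2^2 - 8x_2 + 72, LT = x_1x_2.
f_2 = -3x_1x_2 - 5x_2 + 5, LT = x_1x_2.
f_3 = 7x_1x_2 - 3x_1 - 76, LT = x_1x_2.
f_4 = -2x_1x_2 - 5x_1 - 4x_2^2 + 2x_2 + 120, LT = x_1x_2.

S(f_1,f_2): lcm = x_1x_2. S = 11x_1 - 4x_2^2 - 29/3x_2 + 221/3.
  leading term x_1: no divisor's leading term divides it; move 11x_1 to the remainder.
  leading term x_2^2: no divisor's leading term divides it; move -4x_2^2 to the remainder.
  leading term x_2: no divisor's leading term divides it; move -29/3x_2 to the remainder.
  leading term 1: no divisor's leading term divides it; move 221/3 to the remainder.
  remainder 11x_1 - 4x_2^2 - 29/3x_2 + 221/3 ≠ 0; add h_5 = 11x_1 - 4x_2^2 - 29/3x_2 + 221/3 to the basis.

S(f_1,f_3): lcm = x_1x_2. S = 80/7x_1 - 4x_2^2 - 8x_2 + 580/7.
  leading term x_1: subtract (80/77)·h_5 from 80/7x_1 - 4x_2^2 - 8x_2 + 580/7 → 12/77x_2^2 + 472/231x_2 + 1460/231
  leading term x_2^2: no divisor's leading term divides it; move 12/77x_2^2 to the remainder.
  leading term x_2: no divisor's leading term divides it; move 472/231x_2 to the remainder.
  leading term 1: no divisor's leading term divides it; move 1460/231 to the remainder.
  remainder 12/77x_2^2 + 472/231x_2 + 1460/231 ≠ 0; add h_6 = 12/77x_2^2 + 472/231x_2 + 1460/231 to the basis.

S(f_1,f_4): lcm = x_1x_2. S = 17/2x_1 - 6x_2^2 - 7x_2 + 132.
  leading term x_1: subtract (17/22)·h_5 from 17/2x_1 - 6x_2^2 - 7x_2 + 132 → -32/11x_2^2 + 31/66x_2 + 4955/66
  leading term x_2^2: subtract (-56/3)·h_6 from -32/11x_2^2 + 31/66x_2 + 4955/66 → 695/18x_2 + 3475/18
  leading term x_2: no divisor's leading term divides it; move 695/18x_2 to the remainder.
  leading term 1: no divisor's leading term divides it; move 3475/18 to the remainder.
  remainder 695/18x_2 + 3475/18 ≠ 0; add h_7 = 695/18x_2 + 3475/18 to the basis.

The other S-polynomials (S(f_2,f_3), S(f_2,f_4), S(f_3,f_4), S(f_1,h_5), S(f_2,h_5), S(f_3,h_5), S(f_4,h_5), S(f_1,h_6), S(f_2,h_6), S(f_3,h_6), S(f_4,h_6), S(h_5,h_6), S(f_1,h_7), S(f_2,h_7), S(f_3,h_7), S(f_4,h_7), S(h_5,h_7), S(h_6,h_7)) all reduce to 0 modulo the current basis, so we have a Gröbner basis.
Inter-reduce: drop elements whose leading term is divisible by another's, tail-reduce, and make monic.
Reduced Gröbner basis: {x_1 + 2, x_2 + 5}.

Elimination: the polynomial x_2 + 5 lies in the elimination ideal for x_2, so x_2 ∈ {-5}. For each such x_2, the remaining basis elements (now univariate) give the rest of the solution.
  x_2 = -5: the earlier basis element becomes x_1 + 2 = 0, giving x_1 = -2 — point (-2, -5).
Each listed point satisfies every original equation (direct substitution).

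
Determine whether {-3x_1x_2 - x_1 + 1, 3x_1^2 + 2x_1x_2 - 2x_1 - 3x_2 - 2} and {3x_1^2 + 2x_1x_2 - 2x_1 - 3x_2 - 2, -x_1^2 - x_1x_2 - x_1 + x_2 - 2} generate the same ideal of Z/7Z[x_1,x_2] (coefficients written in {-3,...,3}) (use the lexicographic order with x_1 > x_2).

No, the ideals differ.

Equality of ideals is decidable: compute both reduced Gröbner bases (unique for the ordering) and check whether they agree.
Buchberger on the first generating set:
f_1 = -3x_1x_2 - x_1 + 1, LT = x_1x_2.
f_2 = 3x_1^2 + 2x_1x_2 - 2x_1 - 3x_2 - 2, LT = x_1^2.

S(f_1,f_2): lcm = x_1^2x_2. S = -2x_1^2 - 3x_1x_2^2 + 3x_1x_2 + 2x_1 + x_2^2 + 3x_2.
  reduce S modulo (f_1, f_2):
  remainder 2x_1 + x_2^2 + 2 ≠ 0; add g_3 = 2x_1 + x_2^2 + 2 to the basis.

S(f_1,g_3): lcm = x_1x_2. S = -2x_1 + 3x_2^3 - x_2 + 2.
  reduce S modulo (f_1, f_2, g_3):
  remainder 3x_2^3 + x_2^2 - x_2 - 3 ≠ 0; add g_4 = 3x_2^3 + x_2^2 - x_2 - 3 to the basis.

The other S-polynomials (S(f_2,g_3), S(f_1,g_4), S(f_2,g_4), S(g_3,g_4)) all reduce to 0 modulo the current basis, so we have a Gröbner basis.
Inter-reduce: drop elements whose leading term is divisible by another's, tail-reduce, and make monic.
Reduced Gröbner basis: {x_1 - 3x_2^2 + 1, x_2^3 - 2x_2^2 + 2x_2 - 1}.

Buchberger on the second generating set:
h_1 = 3x_1^2 + 2x_1x_2 - 2x_1 - 3x_2 - 2, LT = x_1^2.
h_2 = -x_1^2 - x_1x_2 - x_1 + x_2 - 2, LT = x_1^2.

S(h_1,h_2): lcm = x_1^2. S = 2x_1x_2 + 3x_1 + 2.
  reduce S modulo (h_1, h_2):
  remainder 2x_1x_2 + 3x_1 + 2 ≠ 0; add k_3 = 2x_1x_2 + 3x_1 + 2 to the basis.

S(h_1,k_3): lcm = x_1^2x_2. S = 2x_1^2 + 3x_1x_2^2 - 3x_1x_2 - x_1 - x_2^2 - 3x_2.
  reduce S modulo (h_1, h_2, k_3):
  remainder -x_1 - x_2^2 + 3x_2 + 2 ≠ 0; add k_4 = -x_1 - x_2^2 + 3x_2 + 2 to the basis.

S(k_3,k_4): lcm = x_1x_2. S = -2x_1 - x_2^3 + 3x_2^2 + 2x_2 + 1.
  reduce S modulo (h_1, h_2, k_3, k_4):
  remainder -x_2^3 - 2x_2^2 + 3x_2 - 3 ≠ 0; add k_5 = -x_2^3 - 2x_2^2 + 3x_2 - 3 to the basis.

The other S-polynomials (S(h_2,k_3), S(h_1,k_4), S(h_2,k_4), S(h_1,k_5), S(h_2,k_5), S(k_3,k_5), S(k_4,k_5)) all reduce to 0 modulo the current basis, so we have a Gröbner basis.
Inter-reduce: drop elements whose leading term is divisible by another's, tail-reduce, and make monic.
Reduced Gröbner basis: {x_1 + x_2^2 - 3x_2 - 2, x_2^3 + 2x_2^2 - 3x_2 + 3}.

The bases are distinct; the ideals are different.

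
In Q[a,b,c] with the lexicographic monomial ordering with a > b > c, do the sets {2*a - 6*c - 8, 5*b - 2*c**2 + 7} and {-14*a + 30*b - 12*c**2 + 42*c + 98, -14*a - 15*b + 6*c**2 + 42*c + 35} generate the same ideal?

Yes, the ideals are equal.

Two ideals are equal iff their reduced Gröbner bases coincide (the reduced basis is unique for a fixed ordering).
Buchberger on the first generating set:
f_1 = 2*a - 6*c - 8, LT = a.
f_2 = 5*b - 2*c**2 + 7, LT = b.

The S-polynomials (S(f_1,f_2)) all reduce to 0 modulo the current basis, so we have a Gröbner basis.
Inter-reduce: drop elements whose leading term is divisible by another's, tail-reduce, and make monic.
Reduced Gröbner basis: {a - 3*c - 4, b - 2/5*c**2 + 7/5}.

Buchberger on the second generating set:
h_1 = -14*a + 30*b - 12*c**2 + 42*c + 98, LT = a.
h_2 = -14*a - 15*b + 6*c**2 + 42*c + 35, LT = a.

S(h_1,h_2): lcm = a. S = -45/14*b + 9/7*c**2 - 9/2.
  leading term b: no divisor's leading term divides it; move -45/14*b to the remainder.
  leading term c**2: no divisor's leading term divides it; move 9/7*c**2 to the remainder.
  leading term 1: no divisor's leading term divides it; move -9/2 to the remainder.
  remainder -45/14*b + 9/7*c**2 - 9/2 ≠ 0; add k_3 = -45/14*b + 9/7*c**2 - 9/2 to the basis.

The other S-polynomials (S(h_1,k_3), S(h_2,k_3)) all reduce to 0 modulo the current basis, so we have a Gröbner basis.
Inter-reduce: drop elements whose leading term is divisible by another's, tail-reduce, and make monic.
Reduced Gröbner basis: {a - 3*c - 4, b - 2/5*c**2 + 7/5}.

The two bases agree; hence the ideals are identical.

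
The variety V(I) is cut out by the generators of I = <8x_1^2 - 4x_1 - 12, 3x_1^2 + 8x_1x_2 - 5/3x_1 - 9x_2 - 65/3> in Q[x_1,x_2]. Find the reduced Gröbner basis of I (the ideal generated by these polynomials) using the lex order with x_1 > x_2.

G = {x_1 - 18/49x_2 + 31/49, x_2^2 - 173/36x_2 - 209/36}

f_1 = 8x_1^2 - 4x_1 - 12, LT = x_1^2.
f_2 = 3x_1^2 + 8x_1x_2 - 5/3x_1 - 9x_2 - 65/3, LT = x_1^2.

S(f_1,f_2): lcm = x_1^2. S = -8/3x_1x_2 + 1/18x_1 + 3x_2 + 103/18.
  leading term x_1x_2: no divisor's leading term divides it; move -8/3x_1x_2 to the remainder.
  leading term x_1: no divisor's leading term divides it; move 1/18x_1 to the remainder.
  leading term x_2: no divisor's leading term divides it; move 3x_2 to the remainder.
  leading term 1: no divisor's leading term divides it; move 103/18 to the remainder.
  remainder -8/3x_1x_2 + 1/18x_1 + 3x_2 + 103/18 ≠ 0; add g_3 = -8/3x_1x_2 + 1/18x_1 + 3x_2 + 103/18 to the basis.

S(f_1,g_3): lcm = x_1^2x_2. S = 1/48x_1^2 + 5/8x_1x_2 + 103/48x_1 - 3/2x_2.
  leading term x_1^2: subtract (1/384)·f_1 from 1/48x_1^2 + 5/8x_1x_2 + 103/48x_1 - 3/2x_2 → 5/8x_1x_2 + 69/32x_1 - 3/2x_2 + 1/32
  leading term x_1x_2: subtract (-15/64)·g_3 from 5/8x_1x_2 + 69/32x_1 - 3/2x_2 + 1/32 → 833/384x_1 - 51/64x_2 + 527/384
  leading term x_1: no divisor's leading term divides it; move 833/384x_1 to the remainder.
  leading term x_2: no divisor's leading term divides it; move -51/64x_2 to the remainder.
  leading term 1: no divisor's leading term divides it; move 527/384 to the remainder.
  remainder 833/384x_1 - 51/64x_2 + 527/384 ≠ 0; add g_4 = 833/384x_1 - 51/64x_2 + 527/384 to the basis.

S(g_3,g_4): lcm = x_1x_2. S = -1/48x_1 + 18/49x_2^2 - 689/392x_2 - 103/48.
  leading term x_1: subtract (-8/833)·g_4 from -1/48x_1 + 18/49x_2^2 - 689/392x_2 - 103/48 → 18/49x_2^2 - 173/98x_2 - 209/98
  leading term x_2^2: no divisor's leading term divides it; move 18/49x_2^2 to the remainder.
  leading term x_2: no divisor's leading term divides it; move -173/98x_2 to the remainder.
  leading term 1: no divisor's leading term divides it; move -209/98 to the remainder.
  remainder 18/49x_2^2 - 173/98x_2 - 209/98 ≠ 0; add g_5 = 18/49x_2^2 - 173/98x_2 - 209/98 to the basis.

The other S-polynomials (S(f_2,g_3), S(f_1,g_4), S(f_2,g_4), S(f_1,g_5), S(f_2,g_5), S(g_3,g_5), S(g_4,g_5)) all reduce to 0 modulo the current basis, so we have a Gröbner basis.
Inter-reduce: drop elements whose leading term is divisible by another's, tail-reduce, and make monic.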